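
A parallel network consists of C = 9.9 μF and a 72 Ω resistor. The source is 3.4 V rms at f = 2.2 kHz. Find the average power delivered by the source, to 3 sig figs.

161 mW

ω = 2πf = 13820 rad/s
X_C = 1/(ωC) = 7.31 Ω
Parallel: admittances add. Y = 1/R + jωC
Y = (0.0139 + j0.137) S
|Y| = 0.138 S → |Z| = 1/|Y| = 7.27 Ω, ∠Z = −∠Y = -84.2°
I = V/|Z| = 468 mA
P = VI cos φ = 3.4 × 0.468 × cos(-84.2°) = 161 mW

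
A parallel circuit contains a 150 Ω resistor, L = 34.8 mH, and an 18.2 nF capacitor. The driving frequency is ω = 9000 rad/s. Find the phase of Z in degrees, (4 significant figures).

X_L = ωL = 313.2 Ω
X_C = 1/(ωC) = 6105 Ω
Parallel: admittances add. Y = 1/R + 1/(jωL) + jωC
Y = (0.006667 − j0.003029) S
|Y| = 0.007323 S → |Z| = 1/|Y| = 136.6 Ω, ∠Z = −∠Y = 24.44°

24.44°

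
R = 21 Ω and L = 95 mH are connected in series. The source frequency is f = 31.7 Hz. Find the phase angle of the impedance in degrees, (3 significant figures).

ω = 2πf = 199.2 rad/s
X_L = ωL = 18.9 Ω
Z = 21.0 + j18.9 Ω
|Z| = √(21.0² + 18.9²) = 28.3 Ω
∠Z = arctan(18.9/21.0) = 42.0°

42.0°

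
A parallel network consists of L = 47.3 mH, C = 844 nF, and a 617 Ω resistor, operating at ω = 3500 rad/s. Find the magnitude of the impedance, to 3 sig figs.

287 Ω

X_L = ωL = 166 Ω
X_C = 1/(ωC) = 339 Ω
Parallel: admittances add. Y = 1/R + 1/(jωL) + jωC
Y = (0.00162 − j0.00309) S
|Y| = 0.00349 S → |Z| = 1/|Y| = 287 Ω, ∠Z = −∠Y = 62.3°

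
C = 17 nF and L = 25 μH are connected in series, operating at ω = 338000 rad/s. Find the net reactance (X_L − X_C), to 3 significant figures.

-166 Ω

X_L = ωL = 8.45 Ω
X_C = 1/(ωC) = 174 Ω
X = 8.45 − 174 = -166 Ω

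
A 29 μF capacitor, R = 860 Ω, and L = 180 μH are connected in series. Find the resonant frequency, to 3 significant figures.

2.20 kHz

ω₀ = 1/√(LC) = 1/√(0.00018 × 2.9e-05) = 13840 rad/s
f₀ = ω₀/(2π) = 2.20 kHz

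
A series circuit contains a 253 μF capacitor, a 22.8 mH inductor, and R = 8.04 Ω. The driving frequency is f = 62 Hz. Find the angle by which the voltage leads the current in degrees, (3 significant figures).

ω = 2πf = 389.6 rad/s
X_L = ωL = 8.88 Ω
X_C = 1/(ωC) = 10.1 Ω
Net reactance X = X_L − X_C = -1.26 Ω
Z = 8.04 − j1.26 Ω
|Z| = √(8.04² + 1.26²) = 8.14 Ω
∠Z = arctan(-1.26/8.04) = -8.94°

-8.94°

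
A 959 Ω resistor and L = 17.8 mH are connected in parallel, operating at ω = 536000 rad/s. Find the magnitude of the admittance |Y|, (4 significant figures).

1.048 mS

X_L = ωL = 9541 Ω
Parallel: admittances add. Y = 1/R + 1/(jωL)
Y = (0.001043 − j0.0001048) S
|Y| = 0.001048 S → |Z| = 1/|Y| = 954.2 Ω, ∠Z = −∠Y = 5.740°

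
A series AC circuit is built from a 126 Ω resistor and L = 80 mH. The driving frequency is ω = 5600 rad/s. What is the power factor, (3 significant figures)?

X_L = ωL = 448 Ω
Z = 126 + j448 Ω
|Z| = √(126² + 448²) = 465 Ω
∠Z = arctan(448/126) = 74.3°
cos φ = cos(74.3°) = 0.271

0.271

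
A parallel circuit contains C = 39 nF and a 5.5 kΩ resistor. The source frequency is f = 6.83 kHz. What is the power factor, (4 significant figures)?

0.1080

ω = 2πf = 42910 rad/s
X_C = 1/(ωC) = 597.5 Ω
Parallel: admittances add. Y = 1/R + jωC
Y = (0.0001818 + j0.001674) S
|Y| = 0.001683 S → |Z| = 1/|Y| = 594.0 Ω, ∠Z = −∠Y = -83.80°
cos φ = cos(-83.80°) = 0.1080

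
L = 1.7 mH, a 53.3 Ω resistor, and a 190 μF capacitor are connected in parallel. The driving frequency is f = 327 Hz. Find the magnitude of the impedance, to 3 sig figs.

ω = 2πf = 2055 rad/s
X_L = ωL = 3.49 Ω
X_C = 1/(ωC) = 2.56 Ω
Parallel: admittances add. Y = 1/R + 1/(jωL) + jωC
Y = (0.0188 + j0.104) S
|Y| = 0.106 S → |Z| = 1/|Y| = 9.46 Ω, ∠Z = −∠Y = -79.8°

9.46 Ω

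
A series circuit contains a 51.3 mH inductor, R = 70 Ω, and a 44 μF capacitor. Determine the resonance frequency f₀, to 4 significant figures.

105.9 Hz

ω₀ = 1/√(LC) = 1/√(0.0513 × 4.4e-05) = 665.6 rad/s
f₀ = ω₀/(2π) = 105.9 Hz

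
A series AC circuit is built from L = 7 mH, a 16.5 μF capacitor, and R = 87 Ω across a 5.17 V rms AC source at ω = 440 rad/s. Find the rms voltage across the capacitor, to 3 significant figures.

X_L = ωL = 3.08 Ω
X_C = 1/(ωC) = 138 Ω
Net reactance X = X_L − X_C = -135 Ω
Z = 87.0 − j135 Ω
|Z| = √(87.0² + 135²) = 160 Ω
I = V/|Z| = 32.2 mA
V_C = I·|Z_C| = 0.0322 × 138 = 4.44 V

4.44 V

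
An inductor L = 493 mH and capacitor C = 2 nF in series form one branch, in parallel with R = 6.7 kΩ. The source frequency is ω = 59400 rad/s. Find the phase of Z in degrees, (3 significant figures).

X_L = ωL = 29300 Ω
X_C = 1/(ωC) = 8420 Ω
Branch 1: Z₁ = R = 6700 Ω
Branch 2 (series LC): Z₂ = j(X_L − X_C) = j20900 Ω
Parallel: Z = Z₁Z₂/(Z₁+Z₂), |Z| = 6380 Ω, ∠Z = 17.8°

17.8°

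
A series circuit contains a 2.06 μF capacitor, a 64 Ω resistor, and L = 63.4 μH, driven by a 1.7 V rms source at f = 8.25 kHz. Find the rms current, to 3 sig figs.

26.4 mA

ω = 2πf = 51840 rad/s
X_L = ωL = 3.29 Ω
X_C = 1/(ωC) = 9.36 Ω
Net reactance X = X_L − X_C = -6.08 Ω
Z = 64.0 − j6.08 Ω
|Z| = √(64.0² + 6.08²) = 64.3 Ω
I = V/|Z| = 1.7/64.3 = 26.4 mA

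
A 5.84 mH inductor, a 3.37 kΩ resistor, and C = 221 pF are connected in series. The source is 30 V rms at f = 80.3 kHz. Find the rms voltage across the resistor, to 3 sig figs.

ω = 2πf = 504500 rad/s
X_L = ωL = 2950 Ω
X_C = 1/(ωC) = 8970 Ω
Net reactance X = X_L − X_C = -6020 Ω
Z = 3370 − j6020 Ω
|Z| = √(3370² + 6020²) = 6900 Ω
I = V/|Z| = 4.35 mA
V_R = I·|Z_R| = 0.00435 × 3370 = 14.7 V

14.7 V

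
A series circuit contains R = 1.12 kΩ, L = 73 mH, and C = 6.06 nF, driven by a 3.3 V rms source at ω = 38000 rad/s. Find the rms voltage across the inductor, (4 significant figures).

X_L = ωL = 2774 Ω
X_C = 1/(ωC) = 4343 Ω
Net reactance X = X_L − X_C = -1569 Ω
Z = 1120 − j1569 Ω
|Z| = √(1120² + 1569²) = 1927 Ω
I = V/|Z| = 1.712 mA
V_L = I·|Z_L| = 0.001712 × 2774 = 4.750 V

4.750 V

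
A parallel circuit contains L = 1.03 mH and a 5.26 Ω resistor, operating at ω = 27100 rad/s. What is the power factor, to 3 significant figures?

0.983

X_L = ωL = 27.9 Ω
Parallel: admittances add. Y = 1/R + 1/(jωL)
Y = (0.190 − j0.0358) S
|Y| = 0.193 S → |Z| = 1/|Y| = 5.17 Ω, ∠Z = −∠Y = 10.7°
cos φ = cos(10.7°) = 0.983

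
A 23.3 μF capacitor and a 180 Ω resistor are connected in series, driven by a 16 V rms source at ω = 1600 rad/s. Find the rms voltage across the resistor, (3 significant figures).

15.8 V

X_C = 1/(ωC) = 26.8 Ω
Z = 180 − j26.8 Ω
|Z| = √(180² + 26.8²) = 182 Ω
I = V/|Z| = 87.9 mA
V_R = I·|Z_R| = 0.0879 × 180 = 15.8 V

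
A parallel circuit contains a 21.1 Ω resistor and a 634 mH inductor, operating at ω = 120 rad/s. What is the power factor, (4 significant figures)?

0.9636

X_L = ωL = 76.08 Ω
Parallel: admittances add. Y = 1/R + 1/(jωL)
Y = (0.04739 − j0.01314) S
|Y| = 0.04918 S → |Z| = 1/|Y| = 20.33 Ω, ∠Z = −∠Y = 15.50°
cos φ = cos(15.50°) = 0.9636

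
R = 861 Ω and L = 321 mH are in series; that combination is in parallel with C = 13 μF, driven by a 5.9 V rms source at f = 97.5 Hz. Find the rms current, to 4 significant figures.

45.96 mA

ω = 2πf = 612.6 rad/s
X_L = ωL = 196.6 Ω
X_C = 1/(ωC) = 125.6 Ω
Branch 1 (R+jX_L): Z₁ = 861.0 + j196.6 Ω, |Z₁| = 883.2 Ω
Branch 2 (−jX_C): Z₂ = −j125.6 Ω
Parallel: Z = Z₁Z₂/(Z₁+Z₂), |Z| = 128.4 Ω, ∠Z = -81.85°
I = V/|Z| = 5.9/128.4 = 45.96 mA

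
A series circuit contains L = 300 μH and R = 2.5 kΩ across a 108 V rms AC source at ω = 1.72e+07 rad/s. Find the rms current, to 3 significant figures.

X_L = ωL = 5160 Ω
Z = 2500 + j5160 Ω
|Z| = √(2500² + 5160²) = 5730 Ω
I = V/|Z| = 108/5730 = 18.8 mA

18.8 mA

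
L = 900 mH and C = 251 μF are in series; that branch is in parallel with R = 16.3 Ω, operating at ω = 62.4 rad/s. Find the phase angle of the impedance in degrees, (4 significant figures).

-64.75°

X_L = ωL = 56.16 Ω
X_C = 1/(ωC) = 63.85 Ω
Branch 1: Z₁ = R = 16.30 Ω
Branch 2 (series LC): Z₂ = j(X_L − X_C) = −j7.687 Ω
Parallel: Z = Z₁Z₂/(Z₁+Z₂), |Z| = 6.953 Ω, ∠Z = -64.75°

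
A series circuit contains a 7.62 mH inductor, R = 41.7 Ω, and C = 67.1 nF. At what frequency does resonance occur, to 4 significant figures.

7.039 kHz

ω₀ = 1/√(LC) = 1/√(0.00762 × 6.71e-08) = 44220 rad/s
f₀ = ω₀/(2π) = 7.039 kHz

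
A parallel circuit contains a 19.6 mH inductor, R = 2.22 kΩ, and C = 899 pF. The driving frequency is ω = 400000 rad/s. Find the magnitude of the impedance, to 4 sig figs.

X_L = ωL = 7840 Ω
X_C = 1/(ωC) = 2781 Ω
Parallel: admittances add. Y = 1/R + 1/(jωL) + jωC
Y = (0.0004505 + j0.0002320) S
|Y| = 0.0005067 S → |Z| = 1/|Y| = 1974 Ω, ∠Z = −∠Y = -27.26°

1974 Ω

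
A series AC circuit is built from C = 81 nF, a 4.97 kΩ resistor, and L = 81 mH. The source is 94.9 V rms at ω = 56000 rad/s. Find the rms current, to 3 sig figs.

14.4 mA

X_L = ωL = 4540 Ω
X_C = 1/(ωC) = 220 Ω
Net reactance X = X_L − X_C = 4320 Ω
Z = 4970 + j4320 Ω
|Z| = √(4970² + 4320²) = 6580 Ω
I = V/|Z| = 94.9/6580 = 14.4 mA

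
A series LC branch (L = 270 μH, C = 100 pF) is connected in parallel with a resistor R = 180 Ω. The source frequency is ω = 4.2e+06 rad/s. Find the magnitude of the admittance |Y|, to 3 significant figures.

X_L = ωL = 1130 Ω
X_C = 1/(ωC) = 2380 Ω
Branch 1: Z₁ = R = 180 Ω
Branch 2 (series LC): Z₂ = j(X_L − X_C) = −j1250 Ω
Parallel: Z = Z₁Z₂/(Z₁+Z₂), |Z| = 178 Ω, ∠Z = -8.21°
|Y| = 1/|Z| = 5.61 mS

5.61 mS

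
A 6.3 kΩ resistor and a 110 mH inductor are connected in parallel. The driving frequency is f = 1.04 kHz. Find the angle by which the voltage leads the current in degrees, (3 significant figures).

ω = 2πf = 6535 rad/s
X_L = ωL = 719 Ω
Parallel: admittances add. Y = 1/R + 1/(jωL)
Y = (0.000159 − j0.00139) S
|Y| = 0.00140 S → |Z| = 1/|Y| = 714 Ω, ∠Z = −∠Y = 83.5°

83.5°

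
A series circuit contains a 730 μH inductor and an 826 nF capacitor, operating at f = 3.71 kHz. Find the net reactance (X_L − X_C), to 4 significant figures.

-34.92 Ω

ω = 2πf = 23310 rad/s
X_L = ωL = 17.02 Ω
X_C = 1/(ωC) = 51.94 Ω
X = 17.02 − 51.94 = -34.92 Ω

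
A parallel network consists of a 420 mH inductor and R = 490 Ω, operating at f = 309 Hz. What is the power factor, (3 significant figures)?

0.857

ω = 2πf = 1942 rad/s
X_L = ωL = 815 Ω
Parallel: admittances add. Y = 1/R + 1/(jωL)
Y = (0.00204 − j0.00123) S
|Y| = 0.00238 S → |Z| = 1/|Y| = 420 Ω, ∠Z = −∠Y = 31.0°
cos φ = cos(31.0°) = 0.857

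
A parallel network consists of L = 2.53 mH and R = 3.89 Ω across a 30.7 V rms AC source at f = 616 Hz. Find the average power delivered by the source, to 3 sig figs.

242 W

ω = 2πf = 3870 rad/s
X_L = ωL = 9.79 Ω
Parallel: admittances add. Y = 1/R + 1/(jωL)
Y = (0.257 − j0.102) S
|Y| = 0.277 S → |Z| = 1/|Y| = 3.62 Ω, ∠Z = −∠Y = 21.7°
I = V/|Z| = 8.49 A
P = VI cos φ = 30.7 × 8.49 × cos(21.7°) = 242 W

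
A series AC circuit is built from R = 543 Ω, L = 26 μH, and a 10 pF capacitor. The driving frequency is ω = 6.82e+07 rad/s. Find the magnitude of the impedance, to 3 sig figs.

624 Ω

X_L = ωL = 1770 Ω
X_C = 1/(ωC) = 1470 Ω
Net reactance X = X_L − X_C = 307 Ω
Z = 543 + j307 Ω
|Z| = √(543² + 307²) = 624 Ω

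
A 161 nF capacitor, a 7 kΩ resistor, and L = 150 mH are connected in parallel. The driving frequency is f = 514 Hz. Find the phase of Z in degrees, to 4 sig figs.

84.71°

ω = 2πf = 3230 rad/s
X_L = ωL = 484.4 Ω
X_C = 1/(ωC) = 1923 Ω
Parallel: admittances add. Y = 1/R + 1/(jωL) + jωC
Y = (0.0001429 − j0.001544) S
|Y| = 0.001551 S → |Z| = 1/|Y| = 644.8 Ω, ∠Z = −∠Y = 84.71°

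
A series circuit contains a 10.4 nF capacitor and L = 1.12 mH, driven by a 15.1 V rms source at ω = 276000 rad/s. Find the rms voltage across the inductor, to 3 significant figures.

119 V

X_L = ωL = 309 Ω
X_C = 1/(ωC) = 348 Ω
Net reactance X = X_L − X_C = -39.3 Ω
Z = − j39.3 Ω
|Z| = √(0² + 39.3²) = 39.3 Ω
I = V/|Z| = 385 mA
V_L = I·|Z_L| = 0.385 × 309 = 119 V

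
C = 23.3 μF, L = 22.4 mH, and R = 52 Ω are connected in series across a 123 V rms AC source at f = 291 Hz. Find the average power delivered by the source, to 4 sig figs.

261.4 W

ω = 2πf = 1828 rad/s
X_L = ωL = 40.96 Ω
X_C = 1/(ωC) = 23.47 Ω
Net reactance X = X_L − X_C = 17.48 Ω
Z = 52.00 + j17.48 Ω
|Z| = √(52.00² + 17.48²) = 54.86 Ω
∠Z = arctan(17.48/52.00) = 18.58°
I = V/|Z| = 2.242 A
P = VI cos φ = 123 × 2.242 × cos(18.58°) = 261.4 W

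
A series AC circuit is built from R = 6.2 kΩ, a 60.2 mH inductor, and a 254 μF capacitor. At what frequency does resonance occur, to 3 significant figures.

ω₀ = 1/√(LC) = 1/√(0.0602 × 0.000254) = 255.7 rad/s
f₀ = ω₀/(2π) = 40.7 Hz

40.7 Hz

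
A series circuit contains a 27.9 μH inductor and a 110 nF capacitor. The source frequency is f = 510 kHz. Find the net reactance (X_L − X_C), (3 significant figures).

86.6 Ω

ω = 2πf = 3.204e+06 rad/s
X_L = ωL = 89.4 Ω
X_C = 1/(ωC) = 2.84 Ω
X = 89.4 − 2.84 = 86.6 Ω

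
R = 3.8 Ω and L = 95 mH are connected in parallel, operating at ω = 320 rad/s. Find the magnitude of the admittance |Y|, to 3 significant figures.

X_L = ωL = 30.4 Ω
Parallel: admittances add. Y = 1/R + 1/(jωL)
Y = (0.263 − j0.0329) S
|Y| = 0.265 S → |Z| = 1/|Y| = 3.77 Ω, ∠Z = −∠Y = 7.13°

265 mS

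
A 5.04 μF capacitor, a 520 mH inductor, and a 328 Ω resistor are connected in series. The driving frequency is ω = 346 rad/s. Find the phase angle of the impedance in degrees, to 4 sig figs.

-50.19°

X_L = ωL = 179.9 Ω
X_C = 1/(ωC) = 573.4 Ω
Net reactance X = X_L − X_C = -393.5 Ω
Z = 328.0 − j393.5 Ω
|Z| = √(328.0² + 393.5²) = 512.3 Ω
∠Z = arctan(-393.5/328.0) = -50.19°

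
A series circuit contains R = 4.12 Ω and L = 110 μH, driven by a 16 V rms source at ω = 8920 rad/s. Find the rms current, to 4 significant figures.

3.778 A

X_L = ωL = 0.9812 Ω
Z = 4.120 + j0.9812 Ω
|Z| = √(4.120² + 0.9812²) = 4.235 Ω
I = V/|Z| = 16/4.235 = 3.778 A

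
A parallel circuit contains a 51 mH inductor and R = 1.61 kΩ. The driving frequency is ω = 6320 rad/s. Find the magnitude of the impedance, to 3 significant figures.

316 Ω

X_L = ωL = 322 Ω
Parallel: admittances add. Y = 1/R + 1/(jωL)
Y = (0.000621 − j0.00310) S
|Y| = 0.00316 S → |Z| = 1/|Y| = 316 Ω, ∠Z = −∠Y = 78.7°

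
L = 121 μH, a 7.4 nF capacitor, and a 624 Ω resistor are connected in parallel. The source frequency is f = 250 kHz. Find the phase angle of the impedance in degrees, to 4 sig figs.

-75.86°

ω = 2πf = 1.571e+06 rad/s
X_L = ωL = 190.1 Ω
X_C = 1/(ωC) = 86.03 Ω
Parallel: admittances add. Y = 1/R + 1/(jωL) + jωC
Y = (0.001603 + j0.006363) S
|Y| = 0.006561 S → |Z| = 1/|Y| = 152.4 Ω, ∠Z = −∠Y = -75.86°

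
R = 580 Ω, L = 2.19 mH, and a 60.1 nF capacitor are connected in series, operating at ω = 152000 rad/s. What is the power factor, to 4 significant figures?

0.9332

X_L = ωL = 332.9 Ω
X_C = 1/(ωC) = 109.5 Ω
Net reactance X = X_L − X_C = 223.4 Ω
Z = 580.0 + j223.4 Ω
|Z| = √(580.0² + 223.4²) = 621.5 Ω
∠Z = arctan(223.4/580.0) = 21.07°
cos φ = cos(21.07°) = 0.9332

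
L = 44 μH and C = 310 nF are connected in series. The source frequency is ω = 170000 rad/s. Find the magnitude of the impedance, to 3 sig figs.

X_L = ωL = 7.48 Ω
X_C = 1/(ωC) = 19.0 Ω
Net reactance X = X_L − X_C = -11.5 Ω
Z = − j11.5 Ω
|Z| = √(0² + 11.5²) = 11.5 Ω

11.5 Ω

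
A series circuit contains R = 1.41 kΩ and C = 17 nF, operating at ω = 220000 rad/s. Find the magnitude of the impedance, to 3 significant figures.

1440 Ω

X_C = 1/(ωC) = 267 Ω
Z = 1410 − j267 Ω
|Z| = √(1410² + 267²) = 1440 Ω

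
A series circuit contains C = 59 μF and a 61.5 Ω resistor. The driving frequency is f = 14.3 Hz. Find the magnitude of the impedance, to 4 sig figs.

ω = 2πf = 89.85 rad/s
X_C = 1/(ωC) = 188.6 Ω
Z = 61.50 − j188.6 Ω
|Z| = √(61.50² + 188.6²) = 198.4 Ω

198.4 Ω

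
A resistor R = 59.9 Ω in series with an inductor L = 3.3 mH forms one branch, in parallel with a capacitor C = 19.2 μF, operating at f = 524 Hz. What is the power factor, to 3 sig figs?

0.259

ω = 2πf = 3292 rad/s
X_L = ωL = 10.9 Ω
X_C = 1/(ωC) = 15.8 Ω
Branch 1 (R+jX_L): Z₁ = 59.9 + j10.9 Ω, |Z₁| = 60.9 Ω
Branch 2 (−jX_C): Z₂ = −j15.8 Ω
Parallel: Z = Z₁Z₂/(Z₁+Z₂), |Z| = 16.0 Ω, ∠Z = -75.0°
cos φ = cos(-75.0°) = 0.259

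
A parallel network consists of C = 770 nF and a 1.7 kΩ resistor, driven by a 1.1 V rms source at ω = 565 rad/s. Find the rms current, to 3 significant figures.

805 μA

X_C = 1/(ωC) = 2300 Ω
Parallel: admittances add. Y = 1/R + jωC
Y = (0.000588 + j0.000435) S
|Y| = 0.000732 S → |Z| = 1/|Y| = 1370 Ω, ∠Z = −∠Y = -36.5°
I = V/|Z| = 1.1/1370 = 805 μA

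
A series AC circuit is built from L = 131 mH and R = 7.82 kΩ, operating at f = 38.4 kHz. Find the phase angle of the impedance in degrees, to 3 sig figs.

76.1°

ω = 2πf = 241300 rad/s
X_L = ωL = 31600 Ω
Z = 7820 + j31600 Ω
|Z| = √(7820² + 31600²) = 32600 Ω
∠Z = arctan(31600/7820) = 76.1°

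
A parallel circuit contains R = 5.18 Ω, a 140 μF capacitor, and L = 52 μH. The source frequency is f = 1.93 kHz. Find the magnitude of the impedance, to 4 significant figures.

ω = 2πf = 12130 rad/s
X_L = ωL = 0.6306 Ω
X_C = 1/(ωC) = 0.5890 Ω
Parallel: admittances add. Y = 1/R + 1/(jωL) + jωC
Y = (0.1931 + j0.1119) S
|Y| = 0.2231 S → |Z| = 1/|Y| = 4.482 Ω, ∠Z = −∠Y = -30.09°

4.482 Ω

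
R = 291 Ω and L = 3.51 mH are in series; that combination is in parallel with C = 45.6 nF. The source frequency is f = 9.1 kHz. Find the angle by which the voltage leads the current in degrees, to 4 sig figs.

ω = 2πf = 57180 rad/s
X_L = ωL = 200.7 Ω
X_C = 1/(ωC) = 383.5 Ω
Branch 1 (R+jX_L): Z₁ = 291.0 + j200.7 Ω, |Z₁| = 353.5 Ω
Branch 2 (−jX_C): Z₂ = −j383.5 Ω
Parallel: Z = Z₁Z₂/(Z₁+Z₂), |Z| = 394.5 Ω, ∠Z = -23.26°

-23.26°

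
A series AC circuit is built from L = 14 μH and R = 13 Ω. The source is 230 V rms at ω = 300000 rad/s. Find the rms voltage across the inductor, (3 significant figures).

X_L = ωL = 4.20 Ω
Z = 13.0 + j4.20 Ω
|Z| = √(13.0² + 4.20²) = 13.7 Ω
I = V/|Z| = 16.8 A
V_L = I·|Z_L| = 16.8 × 4.20 = 70.7 V

70.7 V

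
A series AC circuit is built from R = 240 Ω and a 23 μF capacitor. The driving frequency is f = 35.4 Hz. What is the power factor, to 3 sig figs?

ω = 2πf = 222.4 rad/s
X_C = 1/(ωC) = 195 Ω
Z = 240 − j195 Ω
|Z| = √(240² + 195²) = 310 Ω
∠Z = arctan(-195/240) = -39.2°
cos φ = cos(-39.2°) = 0.775

0.775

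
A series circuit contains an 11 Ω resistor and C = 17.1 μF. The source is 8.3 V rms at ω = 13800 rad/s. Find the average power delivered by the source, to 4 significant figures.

5.453 W

X_C = 1/(ωC) = 4.238 Ω
Z = 11.00 − j4.238 Ω
|Z| = √(11.00² + 4.238²) = 11.79 Ω
∠Z = arctan(-4.238/11.00) = -21.07°
I = V/|Z| = 704.1 mA
P = VI cos φ = 8.3 × 0.7041 × cos(-21.07°) = 5.453 W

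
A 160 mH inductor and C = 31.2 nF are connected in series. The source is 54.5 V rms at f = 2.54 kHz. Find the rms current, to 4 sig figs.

99.97 mA

ω = 2πf = 15960 rad/s
X_L = ωL = 2553 Ω
X_C = 1/(ωC) = 2008 Ω
Net reactance X = X_L − X_C = 545.2 Ω
Z = j545.2 Ω
|Z| = √(0² + 545.2²) = 545.2 Ω
I = V/|Z| = 54.5/545.2 = 99.97 mA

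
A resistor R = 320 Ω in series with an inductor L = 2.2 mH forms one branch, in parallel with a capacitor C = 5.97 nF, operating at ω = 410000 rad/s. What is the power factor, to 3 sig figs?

X_L = ωL = 902 Ω
X_C = 1/(ωC) = 409 Ω
Branch 1 (R+jX_L): Z₁ = 320 + j902 Ω, |Z₁| = 957 Ω
Branch 2 (−jX_C): Z₂ = −j409 Ω
Parallel: Z = Z₁Z₂/(Z₁+Z₂), |Z| = 665 Ω, ∠Z = -76.6°
cos φ = cos(-76.6°) = 0.232

0.232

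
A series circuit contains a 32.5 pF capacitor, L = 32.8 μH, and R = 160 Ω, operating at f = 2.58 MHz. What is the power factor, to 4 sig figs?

ω = 2πf = 1.621e+07 rad/s
X_L = ωL = 531.7 Ω
X_C = 1/(ωC) = 1898 Ω
Net reactance X = X_L − X_C = -1366 Ω
Z = 160.0 − j1366 Ω
|Z| = √(160.0² + 1366²) = 1376 Ω
∠Z = arctan(-1366/160.0) = -83.32°
cos φ = cos(-83.32°) = 0.1163

0.1163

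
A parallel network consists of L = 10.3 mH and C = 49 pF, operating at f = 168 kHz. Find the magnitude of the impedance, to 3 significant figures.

24800 Ω

ω = 2πf = 1.056e+06 rad/s
X_L = ωL = 10900 Ω
X_C = 1/(ωC) = 19300 Ω
Parallel: admittances add. Y = 1/(jωL) + jωC
Y = (0 − j4.03e-05) S
|Y| = 4.03e-05 S → |Z| = 1/|Y| = 24800 Ω, ∠Z = −∠Y = 90.0°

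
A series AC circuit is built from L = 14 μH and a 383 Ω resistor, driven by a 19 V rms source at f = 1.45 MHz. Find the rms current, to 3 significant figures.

47.1 mA

ω = 2πf = 9.111e+06 rad/s
X_L = ωL = 128 Ω
Z = 383 + j128 Ω
|Z| = √(383² + 128²) = 404 Ω
I = V/|Z| = 19/404 = 47.1 mA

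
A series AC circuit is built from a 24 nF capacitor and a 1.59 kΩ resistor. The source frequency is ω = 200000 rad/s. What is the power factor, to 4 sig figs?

X_C = 1/(ωC) = 208.3 Ω
Z = 1590 − j208.3 Ω
|Z| = √(1590² + 208.3²) = 1604 Ω
∠Z = arctan(-208.3/1590) = -7.465°
cos φ = cos(-7.465°) = 0.9915

0.9915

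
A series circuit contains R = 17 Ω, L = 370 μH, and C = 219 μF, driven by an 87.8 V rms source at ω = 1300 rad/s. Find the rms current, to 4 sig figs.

X_L = ωL = 0.4810 Ω
X_C = 1/(ωC) = 3.512 Ω
Net reactance X = X_L − X_C = -3.031 Ω
Z = 17.00 − j3.031 Ω
|Z| = √(17.00² + 3.031²) = 17.27 Ω
I = V/|Z| = 87.8/17.27 = 5.084 A

5.084 A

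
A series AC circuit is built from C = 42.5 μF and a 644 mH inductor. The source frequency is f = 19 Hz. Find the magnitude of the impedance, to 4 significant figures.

ω = 2πf = 119.4 rad/s
X_L = ωL = 76.88 Ω
X_C = 1/(ωC) = 197.1 Ω
Net reactance X = X_L − X_C = -120.2 Ω
Z = − j120.2 Ω
|Z| = √(0² + 120.2²) = 120.2 Ω

120.2 Ω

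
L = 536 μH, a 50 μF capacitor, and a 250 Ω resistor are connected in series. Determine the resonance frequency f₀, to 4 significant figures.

ω₀ = 1/√(LC) = 1/√(0.000536 × 5e-05) = 6108 rad/s
f₀ = ω₀/(2π) = 972.2 Hz

972.2 Hz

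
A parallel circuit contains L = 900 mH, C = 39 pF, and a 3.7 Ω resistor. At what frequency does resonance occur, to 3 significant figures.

ω₀ = 1/√(LC) = 1/√(0.9 × 3.9e-11) = 168800 rad/s
f₀ = ω₀/(2π) = 26.9 kHz

26.9 kHz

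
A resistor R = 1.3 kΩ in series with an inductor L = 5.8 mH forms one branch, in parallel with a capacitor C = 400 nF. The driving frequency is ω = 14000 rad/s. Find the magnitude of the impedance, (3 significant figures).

X_L = ωL = 81.2 Ω
X_C = 1/(ωC) = 179 Ω
Branch 1 (R+jX_L): Z₁ = 1300 + j81.2 Ω, |Z₁| = 1300 Ω
Branch 2 (−jX_C): Z₂ = −j179 Ω
Parallel: Z = Z₁Z₂/(Z₁+Z₂), |Z| = 178 Ω, ∠Z = -82.1°

178 Ω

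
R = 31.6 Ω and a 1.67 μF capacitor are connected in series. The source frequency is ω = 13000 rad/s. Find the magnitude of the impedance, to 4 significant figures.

X_C = 1/(ωC) = 46.06 Ω
Z = 31.60 − j46.06 Ω
|Z| = √(31.60² + 46.06²) = 55.86 Ω

55.86 Ω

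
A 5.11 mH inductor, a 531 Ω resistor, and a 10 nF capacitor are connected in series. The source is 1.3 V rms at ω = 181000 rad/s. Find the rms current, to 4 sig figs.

X_L = ωL = 924.9 Ω
X_C = 1/(ωC) = 552.5 Ω
Net reactance X = X_L − X_C = 372.4 Ω
Z = 531.0 + j372.4 Ω
|Z| = √(531.0² + 372.4²) = 648.6 Ω
I = V/|Z| = 1.3/648.6 = 2.004 mA

2.004 mA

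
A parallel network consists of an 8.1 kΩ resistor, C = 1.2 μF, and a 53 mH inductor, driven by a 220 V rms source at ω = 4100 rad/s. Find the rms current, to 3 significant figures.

X_L = ωL = 217 Ω
X_C = 1/(ωC) = 203 Ω
Parallel: admittances add. Y = 1/R + 1/(jωL) + jωC
Y = (0.000123 + j0.000318) S
|Y| = 0.000341 S → |Z| = 1/|Y| = 2930 Ω, ∠Z = −∠Y = -68.8°
I = V/|Z| = 220/2930 = 75.1 mA

75.1 mA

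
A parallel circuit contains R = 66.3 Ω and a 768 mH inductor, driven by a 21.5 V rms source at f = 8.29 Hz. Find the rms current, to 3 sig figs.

628 mA

ω = 2πf = 52.09 rad/s
X_L = ωL = 40.0 Ω
Parallel: admittances add. Y = 1/R + 1/(jωL)
Y = (0.0151 − j0.0250) S
|Y| = 0.0292 S → |Z| = 1/|Y| = 34.3 Ω, ∠Z = −∠Y = 58.9°
I = V/|Z| = 21.5/34.3 = 628 mA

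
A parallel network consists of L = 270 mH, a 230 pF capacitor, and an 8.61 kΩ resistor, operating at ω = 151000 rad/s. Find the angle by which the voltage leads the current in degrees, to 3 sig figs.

X_L = ωL = 40800 Ω
X_C = 1/(ωC) = 28800 Ω
Parallel: admittances add. Y = 1/R + 1/(jωL) + jωC
Y = (0.000116 + j1.02e-05) S
|Y| = 0.000117 S → |Z| = 1/|Y| = 8580 Ω, ∠Z = −∠Y = -5.02°

-5.02°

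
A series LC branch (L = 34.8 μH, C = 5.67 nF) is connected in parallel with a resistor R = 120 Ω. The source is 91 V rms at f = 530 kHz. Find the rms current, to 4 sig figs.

1.633 A

ω = 2πf = 3.33e+06 rad/s
X_L = ωL = 115.9 Ω
X_C = 1/(ωC) = 52.96 Ω
Branch 1: Z₁ = R = 120.0 Ω
Branch 2 (series LC): Z₂ = j(X_L − X_C) = j62.93 Ω
Parallel: Z = Z₁Z₂/(Z₁+Z₂), |Z| = 55.73 Ω, ∠Z = 62.33°
I = V/|Z| = 91/55.73 = 1.633 A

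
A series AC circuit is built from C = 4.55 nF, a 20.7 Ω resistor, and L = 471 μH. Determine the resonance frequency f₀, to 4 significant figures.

108.7 kHz

ω₀ = 1/√(LC) = 1/√(0.000471 × 4.55e-09) = 683100 rad/s
f₀ = ω₀/(2π) = 108.7 kHz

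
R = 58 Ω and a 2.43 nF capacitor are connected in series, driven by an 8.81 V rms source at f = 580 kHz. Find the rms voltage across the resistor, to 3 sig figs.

4.03 V

ω = 2πf = 3.644e+06 rad/s
X_C = 1/(ωC) = 113 Ω
Z = 58.0 − j113 Ω
|Z| = √(58.0² + 113²) = 127 Ω
I = V/|Z| = 69.4 mA
V_R = I·|Z_R| = 0.0694 × 58.0 = 4.03 V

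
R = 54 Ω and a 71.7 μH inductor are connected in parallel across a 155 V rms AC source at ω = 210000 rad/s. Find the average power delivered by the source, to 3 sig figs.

445 W

X_L = ωL = 15.1 Ω
Parallel: admittances add. Y = 1/R + 1/(jωL)
Y = (0.0185 − j0.0664) S
|Y| = 0.0689 S → |Z| = 1/|Y| = 14.5 Ω, ∠Z = −∠Y = 74.4°
I = V/|Z| = 10.7 A
P = VI cos φ = 155 × 10.7 × cos(74.4°) = 445 W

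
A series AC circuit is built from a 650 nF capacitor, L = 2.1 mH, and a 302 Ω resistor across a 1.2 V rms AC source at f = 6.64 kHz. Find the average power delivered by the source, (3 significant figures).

4.64 mW

ω = 2πf = 41720 rad/s
X_L = ωL = 87.6 Ω
X_C = 1/(ωC) = 36.9 Ω
Net reactance X = X_L − X_C = 50.7 Ω
Z = 302 + j50.7 Ω
|Z| = √(302² + 50.7²) = 306 Ω
∠Z = arctan(50.7/302) = 9.54°
I = V/|Z| = 3.92 mA
P = VI cos φ = 1.2 × 0.00392 × cos(9.54°) = 4.64 mW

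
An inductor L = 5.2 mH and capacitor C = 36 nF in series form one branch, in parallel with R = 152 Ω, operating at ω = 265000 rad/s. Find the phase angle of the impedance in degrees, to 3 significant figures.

6.81°

X_L = ωL = 1380 Ω
X_C = 1/(ωC) = 105 Ω
Branch 1: Z₁ = R = 152 Ω
Branch 2 (series LC): Z₂ = j(X_L − X_C) = j1270 Ω
Parallel: Z = Z₁Z₂/(Z₁+Z₂), |Z| = 151 Ω, ∠Z = 6.81°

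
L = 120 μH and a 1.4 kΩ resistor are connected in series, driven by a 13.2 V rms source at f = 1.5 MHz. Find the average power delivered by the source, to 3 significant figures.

75.3 mW

ω = 2πf = 9.425e+06 rad/s
X_L = ωL = 1130 Ω
Z = 1400 + j1130 Ω
|Z| = √(1400² + 1130²) = 1800 Ω
∠Z = arctan(1130/1400) = 38.9°
I = V/|Z| = 7.33 mA
P = VI cos φ = 13.2 × 0.00733 × cos(38.9°) = 75.3 mW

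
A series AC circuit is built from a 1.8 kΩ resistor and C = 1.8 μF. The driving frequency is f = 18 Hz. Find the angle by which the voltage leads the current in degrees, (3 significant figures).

-69.9°

ω = 2πf = 113.1 rad/s
X_C = 1/(ωC) = 4910 Ω
Z = 1800 − j4910 Ω
|Z| = √(1800² + 4910²) = 5230 Ω
∠Z = arctan(-4910/1800) = -69.9°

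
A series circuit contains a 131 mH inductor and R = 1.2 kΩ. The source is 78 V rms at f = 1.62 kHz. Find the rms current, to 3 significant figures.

43.5 mA

ω = 2πf = 10180 rad/s
X_L = ωL = 1330 Ω
Z = 1200 + j1330 Ω
|Z| = √(1200² + 1330²) = 1790 Ω
I = V/|Z| = 78/1790 = 43.5 mA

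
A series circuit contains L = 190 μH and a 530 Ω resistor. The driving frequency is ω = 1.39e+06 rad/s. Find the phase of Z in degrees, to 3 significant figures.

X_L = ωL = 264 Ω
Z = 530 + j264 Ω
|Z| = √(530² + 264²) = 592 Ω
∠Z = arctan(264/530) = 26.5°

26.5°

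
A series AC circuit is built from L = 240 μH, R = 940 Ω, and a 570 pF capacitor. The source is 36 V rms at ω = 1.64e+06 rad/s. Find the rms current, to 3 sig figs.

31.1 mA

X_L = ωL = 394 Ω
X_C = 1/(ωC) = 1070 Ω
Net reactance X = X_L − X_C = -676 Ω
Z = 940 − j676 Ω
|Z| = √(940² + 676²) = 1160 Ω
I = V/|Z| = 36/1160 = 31.1 mA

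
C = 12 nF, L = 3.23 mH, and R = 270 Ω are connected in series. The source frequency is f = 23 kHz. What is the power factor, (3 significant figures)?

0.926

ω = 2πf = 144500 rad/s
X_L = ωL = 467 Ω
X_C = 1/(ωC) = 577 Ω
Net reactance X = X_L − X_C = -110 Ω
Z = 270 − j110 Ω
|Z| = √(270² + 110²) = 291 Ω
∠Z = arctan(-110/270) = -22.1°
cos φ = cos(-22.1°) = 0.926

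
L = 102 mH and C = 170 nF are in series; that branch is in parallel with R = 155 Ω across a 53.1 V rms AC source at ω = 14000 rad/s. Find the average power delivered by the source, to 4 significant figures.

X_L = ωL = 1428 Ω
X_C = 1/(ωC) = 420.2 Ω
Branch 1: Z₁ = R = 155.0 Ω
Branch 2 (series LC): Z₂ = j(X_L − X_C) = j1008 Ω
Parallel: Z = Z₁Z₂/(Z₁+Z₂), |Z| = 153.2 Ω, ∠Z = 8.743°
I = V/|Z| = 346.6 mA
P = VI cos φ = 53.1 × 0.3466 × cos(8.743°) = 18.19 W

18.19 W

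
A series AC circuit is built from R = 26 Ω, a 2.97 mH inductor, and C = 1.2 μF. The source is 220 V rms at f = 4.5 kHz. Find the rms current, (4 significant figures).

ω = 2πf = 28270 rad/s
X_L = ωL = 83.97 Ω
X_C = 1/(ωC) = 29.47 Ω
Net reactance X = X_L − X_C = 54.50 Ω
Z = 26.00 + j54.50 Ω
|Z| = √(26.00² + 54.50²) = 60.39 Ω
I = V/|Z| = 220/60.39 = 3.643 A

3.643 A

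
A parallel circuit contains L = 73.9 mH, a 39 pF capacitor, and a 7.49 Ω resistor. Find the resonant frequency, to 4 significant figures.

ω₀ = 1/√(LC) = 1/√(0.0739 × 3.9e-11) = 589000 rad/s
f₀ = ω₀/(2π) = 93.75 kHz

93.75 kHz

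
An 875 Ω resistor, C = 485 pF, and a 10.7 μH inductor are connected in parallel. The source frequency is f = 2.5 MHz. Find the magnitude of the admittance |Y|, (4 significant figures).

2.022 mS

ω = 2πf = 1.571e+07 rad/s
X_L = ωL = 168.1 Ω
X_C = 1/(ωC) = 131.3 Ω
Parallel: admittances add. Y = 1/R + 1/(jωL) + jωC
Y = (0.001143 + j0.001669) S
|Y| = 0.002022 S → |Z| = 1/|Y| = 494.4 Ω, ∠Z = −∠Y = -55.59°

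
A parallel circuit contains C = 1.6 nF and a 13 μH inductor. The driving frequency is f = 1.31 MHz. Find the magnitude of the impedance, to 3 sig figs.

262 Ω

ω = 2πf = 8.231e+06 rad/s
X_L = ωL = 107 Ω
X_C = 1/(ωC) = 75.9 Ω
Parallel: admittances add. Y = 1/(jωL) + jωC
Y = (0 + j0.00382) S
|Y| = 0.00382 S → |Z| = 1/|Y| = 262 Ω, ∠Z = −∠Y = -90.0°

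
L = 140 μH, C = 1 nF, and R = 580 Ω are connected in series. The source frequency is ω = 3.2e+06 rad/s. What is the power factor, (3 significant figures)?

0.974

X_L = ωL = 448 Ω
X_C = 1/(ωC) = 312 Ω
Net reactance X = X_L − X_C = 135 Ω
Z = 580 + j135 Ω
|Z| = √(580² + 135²) = 596 Ω
∠Z = arctan(135/580) = 13.1°
cos φ = cos(13.1°) = 0.974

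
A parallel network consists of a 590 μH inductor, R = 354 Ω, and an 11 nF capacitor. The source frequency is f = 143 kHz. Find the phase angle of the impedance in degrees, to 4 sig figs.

-70.54°

ω = 2πf = 898500 rad/s
X_L = ωL = 530.1 Ω
X_C = 1/(ωC) = 101.2 Ω
Parallel: admittances add. Y = 1/R + 1/(jωL) + jωC
Y = (0.002825 + j0.007997) S
|Y| = 0.008481 S → |Z| = 1/|Y| = 117.9 Ω, ∠Z = −∠Y = -70.54°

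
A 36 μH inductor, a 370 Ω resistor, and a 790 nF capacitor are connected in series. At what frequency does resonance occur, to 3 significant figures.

ω₀ = 1/√(LC) = 1/√(3.6e-05 × 7.9e-07) = 187500 rad/s
f₀ = ω₀/(2π) = 29.8 kHz

29.8 kHz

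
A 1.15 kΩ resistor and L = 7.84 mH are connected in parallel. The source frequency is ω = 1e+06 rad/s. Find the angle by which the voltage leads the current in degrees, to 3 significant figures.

8.34°

X_L = ωL = 7840 Ω
Parallel: admittances add. Y = 1/R + 1/(jωL)
Y = (0.000870 − j0.000128) S
|Y| = 0.000879 S → |Z| = 1/|Y| = 1140 Ω, ∠Z = −∠Y = 8.34°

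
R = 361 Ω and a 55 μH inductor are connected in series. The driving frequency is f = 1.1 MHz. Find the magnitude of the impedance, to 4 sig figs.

ω = 2πf = 6.912e+06 rad/s
X_L = ωL = 380.1 Ω
Z = 361.0 + j380.1 Ω
|Z| = √(361.0² + 380.1²) = 524.2 Ω

524.2 Ω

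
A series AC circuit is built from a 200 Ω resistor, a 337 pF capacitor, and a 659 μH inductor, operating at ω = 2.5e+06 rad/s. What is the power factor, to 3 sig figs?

X_L = ωL = 1650 Ω
X_C = 1/(ωC) = 1190 Ω
Net reactance X = X_L − X_C = 461 Ω
Z = 200 + j461 Ω
|Z| = √(200² + 461²) = 502 Ω
∠Z = arctan(461/200) = 66.5°
cos φ = cos(66.5°) = 0.398

0.398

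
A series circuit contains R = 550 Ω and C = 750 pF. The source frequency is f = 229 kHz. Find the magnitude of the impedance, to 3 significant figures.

ω = 2πf = 1.439e+06 rad/s
X_C = 1/(ωC) = 927 Ω
Z = 550 − j927 Ω
|Z| = √(550² + 927²) = 1080 Ω

1080 Ω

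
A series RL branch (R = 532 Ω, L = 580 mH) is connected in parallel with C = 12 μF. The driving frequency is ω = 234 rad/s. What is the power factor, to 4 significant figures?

X_L = ωL = 135.7 Ω
X_C = 1/(ωC) = 356.1 Ω
Branch 1 (R+jX_L): Z₁ = 532.0 + j135.7 Ω, |Z₁| = 549.0 Ω
Branch 2 (−jX_C): Z₂ = −j356.1 Ω
Parallel: Z = Z₁Z₂/(Z₁+Z₂), |Z| = 339.5 Ω, ∠Z = -53.18°
cos φ = cos(-53.18°) = 0.5992

0.5992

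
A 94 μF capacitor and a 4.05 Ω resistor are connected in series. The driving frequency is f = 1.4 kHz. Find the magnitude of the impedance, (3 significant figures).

ω = 2πf = 8796 rad/s
X_C = 1/(ωC) = 1.21 Ω
Z = 4.05 − j1.21 Ω
|Z| = √(4.05² + 1.21²) = 4.23 Ω

4.23 Ω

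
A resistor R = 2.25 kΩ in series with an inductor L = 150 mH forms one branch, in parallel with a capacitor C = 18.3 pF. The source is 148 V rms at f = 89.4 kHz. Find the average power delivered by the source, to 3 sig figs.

ω = 2πf = 561700 rad/s
X_L = ωL = 84300 Ω
X_C = 1/(ωC) = 97300 Ω
Branch 1 (R+jX_L): Z₁ = 2250 + j84300 Ω, |Z₁| = 84300 Ω
Branch 2 (−jX_C): Z₂ = −j97300 Ω
Parallel: Z = Z₁Z₂/(Z₁+Z₂), |Z| = 620000 Ω, ∠Z = 78.7°
I = V/|Z| = 239 μA
P = VI cos φ = 148 × 0.000239 × cos(78.7°) = 6.94 mW

6.94 mW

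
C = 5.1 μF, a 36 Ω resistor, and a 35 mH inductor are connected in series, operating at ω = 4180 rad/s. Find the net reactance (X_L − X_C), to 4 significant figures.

99.39 Ω

X_L = ωL = 146.3 Ω
X_C = 1/(ωC) = 46.91 Ω
X = 146.3 − 46.91 = 99.39 Ω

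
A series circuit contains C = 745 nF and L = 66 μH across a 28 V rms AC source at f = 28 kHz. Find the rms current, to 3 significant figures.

ω = 2πf = 175900 rad/s
X_L = ωL = 11.6 Ω
X_C = 1/(ωC) = 7.63 Ω
Net reactance X = X_L − X_C = 3.98 Ω
Z = j3.98 Ω
|Z| = √(0² + 3.98²) = 3.98 Ω
I = V/|Z| = 28/3.98 = 7.03 A

7.03 A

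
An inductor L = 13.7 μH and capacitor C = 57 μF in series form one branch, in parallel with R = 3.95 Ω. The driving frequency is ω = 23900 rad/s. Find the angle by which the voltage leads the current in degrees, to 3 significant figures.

X_L = ωL = 0.327 Ω
X_C = 1/(ωC) = 0.734 Ω
Branch 1: Z₁ = R = 3.95 Ω
Branch 2 (series LC): Z₂ = j(X_L − X_C) = −j0.407 Ω
Parallel: Z = Z₁Z₂/(Z₁+Z₂), |Z| = 0.404 Ω, ∠Z = -84.1°

-84.1°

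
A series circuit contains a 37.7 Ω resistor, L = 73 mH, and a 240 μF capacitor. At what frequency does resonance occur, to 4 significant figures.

ω₀ = 1/√(LC) = 1/√(0.073 × 0.00024) = 238.9 rad/s
f₀ = ω₀/(2π) = 38.02 Hz

38.02 Hz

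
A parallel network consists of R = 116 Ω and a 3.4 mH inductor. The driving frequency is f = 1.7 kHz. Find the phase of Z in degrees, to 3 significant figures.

ω = 2πf = 10680 rad/s
X_L = ωL = 36.3 Ω
Parallel: admittances add. Y = 1/R + 1/(jωL)
Y = (0.00862 − j0.0275) S
|Y| = 0.0289 S → |Z| = 1/|Y| = 34.7 Ω, ∠Z = −∠Y = 72.6°

72.6°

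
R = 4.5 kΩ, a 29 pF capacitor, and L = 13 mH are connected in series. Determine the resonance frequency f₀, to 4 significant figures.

259.2 kHz

ω₀ = 1/√(LC) = 1/√(0.013 × 2.9e-11) = 1.629e+06 rad/s
f₀ = ω₀/(2π) = 259.2 kHz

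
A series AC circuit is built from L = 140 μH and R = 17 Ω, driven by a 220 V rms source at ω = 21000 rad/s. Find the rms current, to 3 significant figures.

X_L = ωL = 2.94 Ω
Z = 17.0 + j2.94 Ω
|Z| = √(17.0² + 2.94²) = 17.3 Ω
I = V/|Z| = 220/17.3 = 12.8 A

12.8 A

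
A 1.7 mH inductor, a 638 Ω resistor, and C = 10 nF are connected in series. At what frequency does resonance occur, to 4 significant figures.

38.60 kHz

ω₀ = 1/√(LC) = 1/√(0.0017 × 1e-08) = 242500 rad/s
f₀ = ω₀/(2π) = 38.60 kHz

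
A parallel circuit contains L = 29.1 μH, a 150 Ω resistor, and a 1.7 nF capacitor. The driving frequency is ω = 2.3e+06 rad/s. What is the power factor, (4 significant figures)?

X_L = ωL = 66.93 Ω
X_C = 1/(ωC) = 255.8 Ω
Parallel: admittances add. Y = 1/R + 1/(jωL) + jωC
Y = (0.006667 − j0.01103) S
|Y| = 0.01289 S → |Z| = 1/|Y| = 77.59 Ω, ∠Z = −∠Y = 58.85°
cos φ = cos(58.85°) = 0.5172

0.5172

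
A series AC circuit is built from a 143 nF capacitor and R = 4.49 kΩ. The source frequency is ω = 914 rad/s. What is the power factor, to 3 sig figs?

0.506

X_C = 1/(ωC) = 7650 Ω
Z = 4490 − j7650 Ω
|Z| = √(4490² + 7650²) = 8870 Ω
∠Z = arctan(-7650/4490) = -59.6°
cos φ = cos(-59.6°) = 0.506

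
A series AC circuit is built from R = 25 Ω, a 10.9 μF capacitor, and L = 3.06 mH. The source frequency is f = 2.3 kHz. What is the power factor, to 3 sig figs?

ω = 2πf = 14450 rad/s
X_L = ωL = 44.2 Ω
X_C = 1/(ωC) = 6.35 Ω
Net reactance X = X_L − X_C = 37.9 Ω
Z = 25.0 + j37.9 Ω
|Z| = √(25.0² + 37.9²) = 45.4 Ω
∠Z = arctan(37.9/25.0) = 56.6°
cos φ = cos(56.6°) = 0.551

0.551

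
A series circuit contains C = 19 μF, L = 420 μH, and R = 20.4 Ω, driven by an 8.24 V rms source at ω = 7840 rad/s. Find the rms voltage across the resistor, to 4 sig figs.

X_L = ωL = 3.293 Ω
X_C = 1/(ωC) = 6.713 Ω
Net reactance X = X_L − X_C = -3.420 Ω
Z = 20.40 − j3.420 Ω
|Z| = √(20.40² + 3.420²) = 20.68 Ω
I = V/|Z| = 398.4 mA
V_R = I·|Z_R| = 0.3984 × 20.40 = 8.127 V

8.127 V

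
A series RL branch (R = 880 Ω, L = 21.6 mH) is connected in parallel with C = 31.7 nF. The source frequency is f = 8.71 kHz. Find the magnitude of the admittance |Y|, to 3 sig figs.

1.26 mS

ω = 2πf = 54730 rad/s
X_L = ωL = 1180 Ω
X_C = 1/(ωC) = 576 Ω
Branch 1 (R+jX_L): Z₁ = 880 + j1180 Ω, |Z₁| = 1470 Ω
Branch 2 (−jX_C): Z₂ = −j576 Ω
Parallel: Z = Z₁Z₂/(Z₁+Z₂), |Z| = 795 Ω, ∠Z = -71.2°
|Y| = 1/|Z| = 1.26 mS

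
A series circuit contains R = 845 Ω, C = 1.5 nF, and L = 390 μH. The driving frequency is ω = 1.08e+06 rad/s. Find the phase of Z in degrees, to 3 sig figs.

-13.1°

X_L = ωL = 421 Ω
X_C = 1/(ωC) = 617 Ω
Net reactance X = X_L − X_C = -196 Ω
Z = 845 − j196 Ω
|Z| = √(845² + 196²) = 867 Ω
∠Z = arctan(-196/845) = -13.1°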